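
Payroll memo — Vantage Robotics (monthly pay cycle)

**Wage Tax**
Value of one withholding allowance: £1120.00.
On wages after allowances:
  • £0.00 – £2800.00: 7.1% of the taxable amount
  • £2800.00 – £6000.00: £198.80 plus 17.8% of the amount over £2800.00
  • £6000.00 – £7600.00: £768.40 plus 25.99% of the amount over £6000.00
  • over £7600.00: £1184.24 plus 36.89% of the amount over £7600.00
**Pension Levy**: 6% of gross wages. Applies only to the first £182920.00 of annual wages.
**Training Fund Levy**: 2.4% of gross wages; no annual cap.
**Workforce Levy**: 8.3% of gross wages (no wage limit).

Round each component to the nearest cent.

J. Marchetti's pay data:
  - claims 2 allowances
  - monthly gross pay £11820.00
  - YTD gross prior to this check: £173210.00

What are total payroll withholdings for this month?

£3762.00

Wage Tax: taxable = £11820.00 − 2×£1120.00 = £9580.00
  £1184.24 + 36.89% × (£9580.00 − £7600.00) = £1184.24 + 36.89% × £1980.00 = £1914.66
Pension Levy: cap £182920.00 − YTD £173210.00 = £9710.00 subject; 6% × £9710.00 = £582.60
Training Fund Levy: 2.4% × £11820.00 = £283.68
Workforce Levy: 8.3% × £11820.00 = £981.06
Total: £1914.66 + £582.60 + £283.68 + £981.06 = £3762.00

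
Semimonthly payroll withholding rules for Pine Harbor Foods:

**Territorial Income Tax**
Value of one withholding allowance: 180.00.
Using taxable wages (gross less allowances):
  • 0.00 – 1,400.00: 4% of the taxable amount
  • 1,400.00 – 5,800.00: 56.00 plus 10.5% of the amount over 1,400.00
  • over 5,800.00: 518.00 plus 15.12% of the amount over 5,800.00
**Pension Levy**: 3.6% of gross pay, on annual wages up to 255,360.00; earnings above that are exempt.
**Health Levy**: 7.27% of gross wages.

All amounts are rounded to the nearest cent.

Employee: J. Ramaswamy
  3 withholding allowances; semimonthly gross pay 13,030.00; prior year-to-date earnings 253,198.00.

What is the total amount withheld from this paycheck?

2,554.64

Territorial Income Tax: taxable = 13,030.00 − 3×180.00 = 12,490.00
  518.00 + 15.12% × (12,490.00 − 5,800.00) = 518.00 + 15.12% × 6,690.00 = 1,529.53
Pension Levy: cap 255,360.00 − YTD 253,198.00 = 2,162.00 subject; 3.6% × 2,162.00 = 77.83
Health Levy: 7.27% × 13,030.00 = 947.28
Total: 1,529.53 + 77.83 + 947.28 = 2,554.64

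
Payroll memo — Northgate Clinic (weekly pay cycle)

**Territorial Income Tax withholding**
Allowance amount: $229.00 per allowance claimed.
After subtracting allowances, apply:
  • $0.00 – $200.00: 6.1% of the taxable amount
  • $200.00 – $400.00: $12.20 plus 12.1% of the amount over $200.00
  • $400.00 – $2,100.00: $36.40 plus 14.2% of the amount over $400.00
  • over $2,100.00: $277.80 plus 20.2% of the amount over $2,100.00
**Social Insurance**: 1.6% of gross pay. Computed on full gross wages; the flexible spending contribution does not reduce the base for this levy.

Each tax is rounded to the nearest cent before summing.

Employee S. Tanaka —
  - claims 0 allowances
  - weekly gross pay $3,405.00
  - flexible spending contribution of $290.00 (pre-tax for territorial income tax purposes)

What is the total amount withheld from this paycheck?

$537.31

Territorial Income Tax: taxable = $3,405.00 − $290.00 = $3,115.00
  $277.80 + 20.2% × ($3,115.00 − $2,100.00) = $277.80 + 20.2% × $1,015.00 = $482.83
Social Insurance: 1.6% × $3,405.00 = $54.48
Total: $482.83 + $54.48 = $537.31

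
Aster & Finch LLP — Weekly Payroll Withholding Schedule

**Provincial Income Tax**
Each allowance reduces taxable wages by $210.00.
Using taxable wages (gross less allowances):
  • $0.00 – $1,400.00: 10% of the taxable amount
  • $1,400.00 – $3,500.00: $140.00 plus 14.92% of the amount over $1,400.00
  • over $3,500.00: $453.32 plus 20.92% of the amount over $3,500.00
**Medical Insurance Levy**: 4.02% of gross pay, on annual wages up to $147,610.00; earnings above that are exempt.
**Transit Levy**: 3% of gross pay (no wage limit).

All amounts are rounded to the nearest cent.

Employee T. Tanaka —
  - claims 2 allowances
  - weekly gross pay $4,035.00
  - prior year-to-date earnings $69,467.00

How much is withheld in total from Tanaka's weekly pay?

$760.64

Provincial Income Tax: taxable = $4,035.00 − 2×$210.00 = $3,615.00
  $453.32 + 20.92% × ($3,615.00 − $3,500.00) = $453.32 + 20.92% × $115.00 = $477.38
Medical Insurance Levy: 4.02% × $4,035.00 = $162.21
Transit Levy: 3% × $4,035.00 = $121.05
Total: $477.38 + $162.21 + $121.05 = $760.64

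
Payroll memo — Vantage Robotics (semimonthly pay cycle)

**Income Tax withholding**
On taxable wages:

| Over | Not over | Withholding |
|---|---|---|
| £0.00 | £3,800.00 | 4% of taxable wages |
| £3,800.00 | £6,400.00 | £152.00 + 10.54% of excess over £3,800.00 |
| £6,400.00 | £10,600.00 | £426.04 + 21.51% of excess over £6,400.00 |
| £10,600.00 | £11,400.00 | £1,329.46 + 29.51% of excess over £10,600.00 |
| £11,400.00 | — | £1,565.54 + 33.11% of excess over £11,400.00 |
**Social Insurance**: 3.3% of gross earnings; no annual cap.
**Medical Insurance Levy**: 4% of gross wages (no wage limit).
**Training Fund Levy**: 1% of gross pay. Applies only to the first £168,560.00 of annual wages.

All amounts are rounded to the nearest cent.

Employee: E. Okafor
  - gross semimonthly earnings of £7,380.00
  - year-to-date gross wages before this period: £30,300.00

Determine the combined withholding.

Income Tax: taxable = £7,380.00
  £426.04 + 21.51% × (£7,380.00 − £6,400.00) = £426.04 + 21.51% × £980.00 = £636.84
Social Insurance: 3.3% × £7,380.00 = £243.54
Medical Insurance Levy: 4% × £7,380.00 = £295.20
Training Fund Levy: 1% × £7,380.00 = £73.80
Total: £636.84 + £243.54 + £295.20 + £73.80 = £1,249.38

£1,249.38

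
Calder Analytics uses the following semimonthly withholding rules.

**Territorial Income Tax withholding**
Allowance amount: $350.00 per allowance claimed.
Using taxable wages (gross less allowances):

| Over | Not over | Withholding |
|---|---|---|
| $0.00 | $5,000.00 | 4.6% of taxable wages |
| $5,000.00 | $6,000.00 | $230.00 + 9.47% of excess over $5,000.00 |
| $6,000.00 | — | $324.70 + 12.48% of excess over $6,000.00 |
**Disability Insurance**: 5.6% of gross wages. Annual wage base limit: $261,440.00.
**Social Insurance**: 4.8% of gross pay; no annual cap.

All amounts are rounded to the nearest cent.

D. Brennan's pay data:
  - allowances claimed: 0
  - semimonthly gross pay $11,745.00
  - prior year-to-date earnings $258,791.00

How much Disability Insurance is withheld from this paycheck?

$148.34

Disability Insurance: cap $261,440.00 − YTD $258,791.00 = $2,649.00 subject; 5.6% × $2,649.00 = $148.34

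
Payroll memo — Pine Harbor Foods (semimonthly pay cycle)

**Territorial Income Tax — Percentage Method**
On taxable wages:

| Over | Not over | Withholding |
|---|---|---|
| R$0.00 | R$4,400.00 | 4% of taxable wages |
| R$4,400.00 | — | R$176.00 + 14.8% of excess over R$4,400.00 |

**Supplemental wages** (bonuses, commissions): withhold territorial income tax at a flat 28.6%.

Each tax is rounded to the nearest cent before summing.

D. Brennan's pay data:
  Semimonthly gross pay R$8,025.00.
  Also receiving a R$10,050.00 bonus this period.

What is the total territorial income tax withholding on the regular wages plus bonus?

Territorial Income Tax: taxable = R$8,025.00
  R$176.00 + 14.8% × (R$8,025.00 − R$4,400.00) = R$176.00 + 14.8% × R$3,625.00 = R$712.50
Supplemental (28.6% flat on bonus): 28.6% × R$10,050.00 = R$2,874.30
Total territorial income tax: R$712.50 + R$2,874.30 = R$3,586.80

R$3,586.80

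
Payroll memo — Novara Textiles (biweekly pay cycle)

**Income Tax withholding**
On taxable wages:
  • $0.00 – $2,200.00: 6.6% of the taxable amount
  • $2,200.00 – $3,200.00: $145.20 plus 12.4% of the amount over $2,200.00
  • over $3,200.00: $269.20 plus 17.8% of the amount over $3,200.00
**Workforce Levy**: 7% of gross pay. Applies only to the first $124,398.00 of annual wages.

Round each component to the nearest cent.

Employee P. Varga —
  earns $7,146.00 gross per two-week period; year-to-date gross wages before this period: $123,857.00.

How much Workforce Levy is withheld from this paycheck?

Workforce Levy: cap $124,398.00 − YTD $123,857.00 = $541.00 subject; 7% × $541.00 = $37.87

$37.87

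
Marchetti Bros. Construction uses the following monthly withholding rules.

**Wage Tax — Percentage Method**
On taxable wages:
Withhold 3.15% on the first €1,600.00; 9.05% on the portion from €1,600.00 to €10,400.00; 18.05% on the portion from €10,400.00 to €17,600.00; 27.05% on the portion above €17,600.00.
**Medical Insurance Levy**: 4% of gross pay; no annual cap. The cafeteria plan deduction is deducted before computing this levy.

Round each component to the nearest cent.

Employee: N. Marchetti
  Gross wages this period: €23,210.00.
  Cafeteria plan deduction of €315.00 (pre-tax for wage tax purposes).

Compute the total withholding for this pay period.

€4,494.50

Wage Tax: taxable = €23,210.00 − €315.00 = €22,895.00
  €2,146.40 + 27.05% × (€22,895.00 − €17,600.00) = €2,146.40 + 27.05% × €5,295.00 = €3,578.70
Medical Insurance Levy: 4% × €22,895.00 = €915.80
Total: €3,578.70 + €915.80 = €4,494.50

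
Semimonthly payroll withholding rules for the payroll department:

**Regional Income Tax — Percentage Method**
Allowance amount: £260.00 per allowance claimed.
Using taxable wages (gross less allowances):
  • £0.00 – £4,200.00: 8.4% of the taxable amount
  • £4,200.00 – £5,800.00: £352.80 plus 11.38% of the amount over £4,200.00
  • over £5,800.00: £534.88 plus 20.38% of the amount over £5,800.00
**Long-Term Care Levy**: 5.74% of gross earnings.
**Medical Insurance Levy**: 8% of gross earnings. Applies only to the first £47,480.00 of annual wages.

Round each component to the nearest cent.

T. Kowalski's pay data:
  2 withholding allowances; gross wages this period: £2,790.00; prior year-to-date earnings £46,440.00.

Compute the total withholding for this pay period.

Regional Income Tax: taxable = £2,790.00 − 2×£260.00 = £2,270.00
  8.4% × £2,270.00 = £190.68
Long-Term Care Levy: 5.74% × £2,790.00 = £160.15
Medical Insurance Levy: cap £47,480.00 − YTD £46,440.00 = £1,040.00 subject; 8% × £1,040.00 = £83.20
Total: £190.68 + £160.15 + £83.20 = £434.03

£434.03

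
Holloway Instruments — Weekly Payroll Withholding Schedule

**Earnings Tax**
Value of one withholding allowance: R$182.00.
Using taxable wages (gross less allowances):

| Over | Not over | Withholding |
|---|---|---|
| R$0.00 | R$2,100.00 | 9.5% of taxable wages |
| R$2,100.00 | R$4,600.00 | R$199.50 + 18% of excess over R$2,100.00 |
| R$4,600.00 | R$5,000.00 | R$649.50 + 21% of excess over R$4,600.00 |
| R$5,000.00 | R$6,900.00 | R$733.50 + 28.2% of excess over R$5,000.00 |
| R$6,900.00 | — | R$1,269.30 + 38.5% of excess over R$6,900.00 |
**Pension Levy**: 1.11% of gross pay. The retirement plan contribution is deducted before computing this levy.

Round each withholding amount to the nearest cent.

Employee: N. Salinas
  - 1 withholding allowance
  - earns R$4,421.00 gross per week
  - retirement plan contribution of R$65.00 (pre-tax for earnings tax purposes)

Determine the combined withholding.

Earnings Tax: taxable = R$4,421.00 − R$65.00 − 1×R$182.00 = R$4,174.00
  R$199.50 + 18% × (R$4,174.00 − R$2,100.00) = R$199.50 + 18% × R$2,074.00 = R$572.82
Pension Levy: 1.11% × R$4,356.00 = R$48.35
Total: R$572.82 + R$48.35 = R$621.17

R$621.17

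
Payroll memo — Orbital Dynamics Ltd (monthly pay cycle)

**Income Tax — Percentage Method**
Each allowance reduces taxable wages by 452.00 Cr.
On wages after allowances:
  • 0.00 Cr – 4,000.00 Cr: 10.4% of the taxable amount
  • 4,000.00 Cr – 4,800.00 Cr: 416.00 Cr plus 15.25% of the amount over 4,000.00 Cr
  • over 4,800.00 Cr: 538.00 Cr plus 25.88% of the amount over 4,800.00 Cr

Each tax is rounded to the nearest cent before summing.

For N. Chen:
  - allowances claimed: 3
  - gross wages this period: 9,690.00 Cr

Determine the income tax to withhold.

1,452.60 Cr

Income Tax: taxable = 9,690.00 Cr − 3×452.00 Cr = 8,334.00 Cr
  538.00 Cr + 25.88% × (8,334.00 Cr − 4,800.00 Cr) = 538.00 Cr + 25.88% × 3,534.00 Cr = 1,452.60 Cr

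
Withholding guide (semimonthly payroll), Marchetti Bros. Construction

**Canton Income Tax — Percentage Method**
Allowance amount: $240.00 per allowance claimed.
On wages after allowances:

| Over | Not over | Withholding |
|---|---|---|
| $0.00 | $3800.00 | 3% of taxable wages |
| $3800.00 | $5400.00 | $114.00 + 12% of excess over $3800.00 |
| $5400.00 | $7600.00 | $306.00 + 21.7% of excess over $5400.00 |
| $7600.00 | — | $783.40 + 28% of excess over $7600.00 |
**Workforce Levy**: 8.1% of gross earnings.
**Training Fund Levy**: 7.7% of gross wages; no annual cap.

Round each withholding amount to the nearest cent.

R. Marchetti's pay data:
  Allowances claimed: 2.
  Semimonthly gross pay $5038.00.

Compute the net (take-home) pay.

Canton Income Tax: taxable = $5038.00 − 2×$240.00 = $4558.00
  $114.00 + 12% × ($4558.00 − $3800.00) = $114.00 + 12% × $758.00 = $204.96
Workforce Levy: 8.1% × $5038.00 = $408.08
Training Fund Levy: 7.7% × $5038.00 = $387.93
Total withheld: $204.96 + $408.08 + $387.93 = $1000.97
Net pay: $5038.00 − $1000.97 = $4037.03

$4037.03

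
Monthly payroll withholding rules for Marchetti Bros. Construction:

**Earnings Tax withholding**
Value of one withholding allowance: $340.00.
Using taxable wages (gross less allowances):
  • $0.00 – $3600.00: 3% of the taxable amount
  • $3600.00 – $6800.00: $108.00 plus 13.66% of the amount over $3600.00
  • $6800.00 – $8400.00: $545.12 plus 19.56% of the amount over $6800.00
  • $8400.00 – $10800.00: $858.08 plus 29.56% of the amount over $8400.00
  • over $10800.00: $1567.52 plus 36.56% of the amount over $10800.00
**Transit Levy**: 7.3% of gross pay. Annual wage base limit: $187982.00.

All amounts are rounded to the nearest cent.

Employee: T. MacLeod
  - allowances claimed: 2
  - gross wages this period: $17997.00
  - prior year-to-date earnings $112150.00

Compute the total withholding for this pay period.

$5263.92

Earnings Tax: taxable = $17997.00 − 2×$340.00 = $17317.00
  $1567.52 + 36.56% × ($17317.00 − $10800.00) = $1567.52 + 36.56% × $6517.00 = $3950.14
Transit Levy: 7.3% × $17997.00 = $1313.78
Total: $3950.14 + $1313.78 = $5263.92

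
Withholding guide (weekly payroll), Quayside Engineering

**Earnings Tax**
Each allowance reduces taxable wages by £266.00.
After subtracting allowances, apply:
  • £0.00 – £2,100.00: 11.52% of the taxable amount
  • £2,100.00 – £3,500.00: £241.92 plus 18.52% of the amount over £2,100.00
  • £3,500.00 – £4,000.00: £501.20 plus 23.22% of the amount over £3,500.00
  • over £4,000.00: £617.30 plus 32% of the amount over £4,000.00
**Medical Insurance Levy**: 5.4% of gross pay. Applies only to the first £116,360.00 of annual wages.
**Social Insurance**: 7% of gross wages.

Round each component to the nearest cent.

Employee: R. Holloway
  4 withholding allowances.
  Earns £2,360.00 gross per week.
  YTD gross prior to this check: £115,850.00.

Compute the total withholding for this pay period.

Earnings Tax: taxable = £2,360.00 − 4×£266.00 = £1,296.00
  11.52% × £1,296.00 = £149.30
Medical Insurance Levy: cap £116,360.00 − YTD £115,850.00 = £510.00 subject; 5.4% × £510.00 = £27.54
Social Insurance: 7% × £2,360.00 = £165.20
Total: £149.30 + £27.54 + £165.20 = £342.04

£342.04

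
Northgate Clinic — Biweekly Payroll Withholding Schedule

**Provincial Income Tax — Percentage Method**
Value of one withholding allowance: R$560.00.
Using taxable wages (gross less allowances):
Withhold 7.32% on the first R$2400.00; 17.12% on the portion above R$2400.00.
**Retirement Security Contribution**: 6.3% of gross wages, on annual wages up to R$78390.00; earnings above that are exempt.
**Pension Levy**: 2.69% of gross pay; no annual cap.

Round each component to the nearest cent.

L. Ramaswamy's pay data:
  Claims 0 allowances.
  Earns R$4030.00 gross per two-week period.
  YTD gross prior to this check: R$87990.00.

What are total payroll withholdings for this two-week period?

Provincial Income Tax: taxable = R$4030.00
  R$175.68 + 17.12% × (R$4030.00 − R$2400.00) = R$175.68 + 17.12% × R$1630.00 = R$454.74
Retirement Security Contribution: YTD R$87990.00 ≥ cap R$78390.00 → R$0.00
Pension Levy: 2.69% × R$4030.00 = R$108.41
Total: R$454.74 + R$0.00 + R$108.41 = R$563.15

R$563.15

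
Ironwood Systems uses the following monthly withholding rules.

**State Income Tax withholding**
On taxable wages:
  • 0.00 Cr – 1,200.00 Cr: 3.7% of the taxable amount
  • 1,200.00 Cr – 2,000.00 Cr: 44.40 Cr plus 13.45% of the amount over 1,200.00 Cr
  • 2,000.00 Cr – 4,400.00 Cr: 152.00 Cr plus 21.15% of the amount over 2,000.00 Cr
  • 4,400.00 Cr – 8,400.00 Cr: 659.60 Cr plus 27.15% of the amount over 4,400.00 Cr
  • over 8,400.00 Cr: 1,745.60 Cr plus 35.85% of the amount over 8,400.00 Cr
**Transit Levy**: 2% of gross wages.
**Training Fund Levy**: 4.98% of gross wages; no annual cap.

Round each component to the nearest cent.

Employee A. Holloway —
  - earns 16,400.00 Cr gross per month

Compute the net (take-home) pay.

State Income Tax: taxable = 16,400.00 Cr
  1,745.60 Cr + 35.85% × (16,400.00 Cr − 8,400.00 Cr) = 1,745.60 Cr + 35.85% × 8,000.00 Cr = 4,613.60 Cr
Transit Levy: 2% × 16,400.00 Cr = 328.00 Cr
Training Fund Levy: 4.98% × 16,400.00 Cr = 816.72 Cr
Total withheld: 4,613.60 Cr + 328.00 Cr + 816.72 Cr = 5,758.32 Cr
Net pay: 16,400.00 Cr − 5,758.32 Cr = 10,641.68 Cr

10,641.68 Cr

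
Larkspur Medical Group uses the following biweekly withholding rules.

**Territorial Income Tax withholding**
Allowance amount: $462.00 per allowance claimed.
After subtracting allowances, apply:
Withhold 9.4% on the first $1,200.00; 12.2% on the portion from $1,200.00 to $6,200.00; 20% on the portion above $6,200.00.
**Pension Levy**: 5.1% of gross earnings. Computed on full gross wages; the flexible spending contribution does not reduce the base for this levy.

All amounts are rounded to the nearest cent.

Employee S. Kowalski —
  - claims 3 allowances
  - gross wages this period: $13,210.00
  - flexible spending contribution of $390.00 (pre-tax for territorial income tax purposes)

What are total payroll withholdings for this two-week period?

$2,443.31

Territorial Income Tax: taxable = $13,210.00 − $390.00 − 3×$462.00 = $11,434.00
  $722.80 + 20% × ($11,434.00 − $6,200.00) = $722.80 + 20% × $5,234.00 = $1,769.60
Pension Levy: 5.1% × $13,210.00 = $673.71
Total: $1,769.60 + $673.71 = $2,443.31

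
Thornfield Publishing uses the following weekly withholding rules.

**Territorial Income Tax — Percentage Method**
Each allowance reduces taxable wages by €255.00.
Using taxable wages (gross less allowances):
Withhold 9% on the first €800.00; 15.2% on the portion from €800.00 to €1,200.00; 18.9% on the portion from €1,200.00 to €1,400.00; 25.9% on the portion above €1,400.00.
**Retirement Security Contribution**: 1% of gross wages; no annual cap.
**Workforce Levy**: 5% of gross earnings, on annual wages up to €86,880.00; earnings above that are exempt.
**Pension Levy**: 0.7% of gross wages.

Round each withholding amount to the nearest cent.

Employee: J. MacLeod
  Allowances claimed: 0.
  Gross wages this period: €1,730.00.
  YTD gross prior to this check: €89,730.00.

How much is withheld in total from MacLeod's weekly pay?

Territorial Income Tax: taxable = €1,730.00
  €170.60 + 25.9% × (€1,730.00 − €1,400.00) = €170.60 + 25.9% × €330.00 = €256.07
Retirement Security Contribution: 1% × €1,730.00 = €17.30
Workforce Levy: YTD €89,730.00 ≥ cap €86,880.00 → €0.00
Pension Levy: 0.7% × €1,730.00 = €12.11
Total: €256.07 + €17.30 + €0.00 + €12.11 = €285.48

€285.48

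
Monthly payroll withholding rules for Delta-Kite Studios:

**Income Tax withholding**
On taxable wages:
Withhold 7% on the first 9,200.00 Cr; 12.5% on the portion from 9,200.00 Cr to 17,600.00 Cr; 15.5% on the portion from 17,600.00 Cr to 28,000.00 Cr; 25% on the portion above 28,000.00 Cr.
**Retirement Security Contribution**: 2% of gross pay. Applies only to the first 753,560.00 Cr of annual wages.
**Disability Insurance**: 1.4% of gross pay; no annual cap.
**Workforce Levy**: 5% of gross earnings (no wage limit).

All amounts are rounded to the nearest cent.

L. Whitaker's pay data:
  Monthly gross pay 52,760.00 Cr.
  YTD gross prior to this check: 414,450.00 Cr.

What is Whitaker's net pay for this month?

Income Tax: taxable = 52,760.00 Cr
  3,306.00 Cr + 25% × (52,760.00 Cr − 28,000.00 Cr) = 3,306.00 Cr + 25% × 24,760.00 Cr = 9,496.00 Cr
Retirement Security Contribution: 2% × 52,760.00 Cr = 1,055.20 Cr
Disability Insurance: 1.4% × 52,760.00 Cr = 738.64 Cr
Workforce Levy: 5% × 52,760.00 Cr = 2,638.00 Cr
Total withheld: 9,496.00 Cr + 1,055.20 Cr + 738.64 Cr + 2,638.00 Cr = 13,927.84 Cr
Net pay: 52,760.00 Cr − 13,927.84 Cr = 38,832.16 Cr

38,832.16 Cr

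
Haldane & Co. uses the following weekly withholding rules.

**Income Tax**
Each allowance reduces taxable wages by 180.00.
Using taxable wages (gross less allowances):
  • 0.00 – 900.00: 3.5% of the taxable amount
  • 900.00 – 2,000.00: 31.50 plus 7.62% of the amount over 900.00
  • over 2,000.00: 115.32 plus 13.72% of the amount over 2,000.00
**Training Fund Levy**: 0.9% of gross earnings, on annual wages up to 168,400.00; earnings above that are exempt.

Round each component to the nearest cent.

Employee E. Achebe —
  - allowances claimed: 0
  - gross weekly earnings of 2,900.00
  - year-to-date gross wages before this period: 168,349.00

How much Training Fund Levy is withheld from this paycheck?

0.46

Training Fund Levy: cap 168,400.00 − YTD 168,349.00 = 51.00 subject; 0.9% × 51.00 = 0.46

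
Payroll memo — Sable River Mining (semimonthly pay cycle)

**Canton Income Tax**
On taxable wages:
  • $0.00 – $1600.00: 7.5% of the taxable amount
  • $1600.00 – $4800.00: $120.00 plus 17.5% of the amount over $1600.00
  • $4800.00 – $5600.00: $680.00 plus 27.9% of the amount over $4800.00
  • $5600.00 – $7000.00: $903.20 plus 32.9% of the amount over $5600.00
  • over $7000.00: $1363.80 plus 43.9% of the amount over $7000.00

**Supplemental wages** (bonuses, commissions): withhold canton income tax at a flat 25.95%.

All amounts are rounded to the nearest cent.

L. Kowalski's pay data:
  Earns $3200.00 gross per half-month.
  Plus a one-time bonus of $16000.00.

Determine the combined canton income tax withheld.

Canton Income Tax: taxable = $3200.00
  $120.00 + 17.5% × ($3200.00 − $1600.00) = $120.00 + 17.5% × $1600.00 = $400.00
Supplemental (25.95% flat on bonus): 25.95% × $16000.00 = $4152.00
Total canton income tax: $400.00 + $4152.00 = $4552.00

$4552.00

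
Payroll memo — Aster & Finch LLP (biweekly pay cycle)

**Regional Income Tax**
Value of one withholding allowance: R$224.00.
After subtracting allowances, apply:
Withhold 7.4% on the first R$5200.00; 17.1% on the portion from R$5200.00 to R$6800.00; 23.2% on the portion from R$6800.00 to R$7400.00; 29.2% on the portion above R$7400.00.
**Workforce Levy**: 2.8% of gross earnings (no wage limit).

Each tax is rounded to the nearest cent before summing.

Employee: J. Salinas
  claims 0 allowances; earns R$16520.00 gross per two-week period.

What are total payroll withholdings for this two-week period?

Regional Income Tax: taxable = R$16520.00
  R$797.60 + 29.2% × (R$16520.00 − R$7400.00) = R$797.60 + 29.2% × R$9120.00 = R$3460.64
Workforce Levy: 2.8% × R$16520.00 = R$462.56
Total: R$3460.64 + R$462.56 = R$3923.20

R$3923.20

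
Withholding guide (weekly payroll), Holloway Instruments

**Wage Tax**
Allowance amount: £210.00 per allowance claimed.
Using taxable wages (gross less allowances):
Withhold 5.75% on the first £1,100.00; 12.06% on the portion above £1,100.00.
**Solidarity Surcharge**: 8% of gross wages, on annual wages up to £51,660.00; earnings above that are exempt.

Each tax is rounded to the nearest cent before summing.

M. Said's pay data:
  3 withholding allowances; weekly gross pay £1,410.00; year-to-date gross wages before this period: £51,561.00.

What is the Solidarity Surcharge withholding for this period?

£7.92

Solidarity Surcharge: cap £51,660.00 − YTD £51,561.00 = £99.00 subject; 8% × £99.00 = £7.92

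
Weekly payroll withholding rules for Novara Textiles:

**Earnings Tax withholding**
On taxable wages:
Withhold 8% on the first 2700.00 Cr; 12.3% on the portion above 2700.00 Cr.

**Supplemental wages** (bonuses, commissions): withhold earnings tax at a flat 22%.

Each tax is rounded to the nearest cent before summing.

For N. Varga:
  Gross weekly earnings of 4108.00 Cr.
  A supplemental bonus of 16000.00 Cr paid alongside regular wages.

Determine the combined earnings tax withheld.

3909.18 Cr

Earnings Tax: taxable = 4108.00 Cr
  216.00 Cr + 12.3% × (4108.00 Cr − 2700.00 Cr) = 216.00 Cr + 12.3% × 1408.00 Cr = 389.18 Cr
Supplemental (22% flat on bonus): 22% × 16000.00 Cr = 3520.00 Cr
Total earnings tax: 389.18 Cr + 3520.00 Cr = 3909.18 Cr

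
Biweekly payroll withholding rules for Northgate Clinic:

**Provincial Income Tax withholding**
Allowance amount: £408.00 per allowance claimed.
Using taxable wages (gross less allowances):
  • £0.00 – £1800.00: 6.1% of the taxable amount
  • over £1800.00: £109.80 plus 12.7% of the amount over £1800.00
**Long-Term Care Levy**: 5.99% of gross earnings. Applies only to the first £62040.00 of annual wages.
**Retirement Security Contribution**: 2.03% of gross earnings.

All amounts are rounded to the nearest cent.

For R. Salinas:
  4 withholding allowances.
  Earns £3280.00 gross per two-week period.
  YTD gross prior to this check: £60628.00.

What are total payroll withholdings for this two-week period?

£251.69

Provincial Income Tax: taxable = £3280.00 − 4×£408.00 = £1648.00
  6.1% × £1648.00 = £100.53
Long-Term Care Levy: cap £62040.00 − YTD £60628.00 = £1412.00 subject; 5.99% × £1412.00 = £84.58
Retirement Security Contribution: 2.03% × £3280.00 = £66.58
Total: £100.53 + £84.58 + £66.58 = £251.69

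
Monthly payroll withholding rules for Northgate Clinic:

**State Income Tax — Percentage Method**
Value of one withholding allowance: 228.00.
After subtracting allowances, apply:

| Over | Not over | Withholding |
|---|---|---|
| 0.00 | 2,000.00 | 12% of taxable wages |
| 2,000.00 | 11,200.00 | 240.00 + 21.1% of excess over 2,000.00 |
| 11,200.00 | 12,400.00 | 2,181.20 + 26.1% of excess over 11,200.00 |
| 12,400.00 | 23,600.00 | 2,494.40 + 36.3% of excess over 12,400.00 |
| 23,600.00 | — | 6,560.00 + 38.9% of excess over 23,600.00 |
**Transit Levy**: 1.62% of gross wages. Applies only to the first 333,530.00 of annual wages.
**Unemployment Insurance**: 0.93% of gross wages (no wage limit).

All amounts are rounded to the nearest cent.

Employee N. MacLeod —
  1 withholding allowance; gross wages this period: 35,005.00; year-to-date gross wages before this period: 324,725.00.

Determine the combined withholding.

State Income Tax: taxable = 35,005.00 − 1×228.00 = 34,777.00
  6,560.00 + 38.9% × (34,777.00 − 23,600.00) = 6,560.00 + 38.9% × 11,177.00 = 10,907.85
Transit Levy: cap 333,530.00 − YTD 324,725.00 = 8,805.00 subject; 1.62% × 8,805.00 = 142.64
Unemployment Insurance: 0.93% × 35,005.00 = 325.55
Total: 10,907.85 + 142.64 + 325.55 = 11,376.04

11,376.04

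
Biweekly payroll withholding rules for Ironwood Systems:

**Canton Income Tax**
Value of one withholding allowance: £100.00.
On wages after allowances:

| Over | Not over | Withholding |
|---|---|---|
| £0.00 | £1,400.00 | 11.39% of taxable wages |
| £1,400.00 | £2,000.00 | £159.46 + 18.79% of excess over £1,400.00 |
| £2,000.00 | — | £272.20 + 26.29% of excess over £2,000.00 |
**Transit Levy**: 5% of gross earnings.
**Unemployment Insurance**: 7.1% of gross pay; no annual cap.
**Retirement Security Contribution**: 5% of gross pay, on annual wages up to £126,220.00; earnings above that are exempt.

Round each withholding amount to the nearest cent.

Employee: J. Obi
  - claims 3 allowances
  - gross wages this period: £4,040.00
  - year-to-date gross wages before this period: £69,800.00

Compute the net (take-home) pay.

£2,619.51

Canton Income Tax: taxable = £4,040.00 − 3×£100.00 = £3,740.00
  £272.20 + 26.29% × (£3,740.00 − £2,000.00) = £272.20 + 26.29% × £1,740.00 = £729.65
Transit Levy: 5% × £4,040.00 = £202.00
Unemployment Insurance: 7.1% × £4,040.00 = £286.84
Retirement Security Contribution: 5% × £4,040.00 = £202.00
Total withheld: £729.65 + £202.00 + £286.84 + £202.00 = £1,420.49
Net pay: £4,040.00 − £1,420.49 = £2,619.51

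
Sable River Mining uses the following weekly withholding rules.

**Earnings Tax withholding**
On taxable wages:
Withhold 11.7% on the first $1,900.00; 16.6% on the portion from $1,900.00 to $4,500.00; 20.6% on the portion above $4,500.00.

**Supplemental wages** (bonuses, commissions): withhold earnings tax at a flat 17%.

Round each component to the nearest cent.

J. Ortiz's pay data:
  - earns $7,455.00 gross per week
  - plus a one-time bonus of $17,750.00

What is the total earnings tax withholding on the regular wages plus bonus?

$4,280.13

Earnings Tax: taxable = $7,455.00
  $653.90 + 20.6% × ($7,455.00 − $4,500.00) = $653.90 + 20.6% × $2,955.00 = $1,262.63
Supplemental (17% flat on bonus): 17% × $17,750.00 = $3,017.50
Total earnings tax: $1,262.63 + $3,017.50 = $4,280.13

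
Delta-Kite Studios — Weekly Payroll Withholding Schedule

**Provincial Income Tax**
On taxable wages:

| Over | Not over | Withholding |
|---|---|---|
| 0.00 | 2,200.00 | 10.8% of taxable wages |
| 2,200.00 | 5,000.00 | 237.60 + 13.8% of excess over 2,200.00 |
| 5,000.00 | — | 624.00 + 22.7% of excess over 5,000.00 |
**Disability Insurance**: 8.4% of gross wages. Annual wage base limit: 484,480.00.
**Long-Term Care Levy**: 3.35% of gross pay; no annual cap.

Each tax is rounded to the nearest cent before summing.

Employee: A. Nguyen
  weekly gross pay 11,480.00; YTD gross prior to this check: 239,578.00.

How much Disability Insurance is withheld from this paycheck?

Disability Insurance: 8.4% × 11,480.00 = 964.32

964.32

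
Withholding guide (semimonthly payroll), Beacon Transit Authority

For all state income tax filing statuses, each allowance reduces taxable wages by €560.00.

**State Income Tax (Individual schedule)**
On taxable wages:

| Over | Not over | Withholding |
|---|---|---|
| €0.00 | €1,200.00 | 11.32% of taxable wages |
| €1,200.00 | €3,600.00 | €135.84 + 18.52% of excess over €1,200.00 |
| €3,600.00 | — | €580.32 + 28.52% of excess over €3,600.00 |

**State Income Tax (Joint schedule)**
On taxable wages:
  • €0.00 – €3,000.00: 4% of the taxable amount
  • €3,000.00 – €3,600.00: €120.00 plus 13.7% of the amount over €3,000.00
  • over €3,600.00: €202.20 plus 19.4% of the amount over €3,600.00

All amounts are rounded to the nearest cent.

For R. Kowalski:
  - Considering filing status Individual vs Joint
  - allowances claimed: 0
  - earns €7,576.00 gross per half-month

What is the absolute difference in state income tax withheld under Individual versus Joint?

State Income Tax (Individual): taxable = €7,576.00
  €580.32 + 28.52% × (€7,576.00 − €3,600.00) = €580.32 + 28.52% × €3,976.00 = €1,714.28
State Income Tax (Joint): taxable = €7,576.00
  €202.20 + 19.4% × (€7,576.00 − €3,600.00) = €202.20 + 19.4% × €3,976.00 = €973.54
Difference: |€1,714.28 − €973.54| = €740.74 (higher under Individual)

€740.74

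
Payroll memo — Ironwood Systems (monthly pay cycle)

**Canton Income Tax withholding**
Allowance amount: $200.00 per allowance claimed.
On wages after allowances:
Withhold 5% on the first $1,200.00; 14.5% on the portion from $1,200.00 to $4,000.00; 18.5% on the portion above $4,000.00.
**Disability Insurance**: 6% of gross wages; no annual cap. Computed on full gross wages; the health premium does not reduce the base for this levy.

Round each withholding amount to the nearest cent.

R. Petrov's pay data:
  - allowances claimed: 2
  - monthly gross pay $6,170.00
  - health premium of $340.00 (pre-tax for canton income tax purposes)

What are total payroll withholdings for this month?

$1,100.75

Canton Income Tax: taxable = $6,170.00 − $340.00 − 2×$200.00 = $5,430.00
  $466.00 + 18.5% × ($5,430.00 − $4,000.00) = $466.00 + 18.5% × $1,430.00 = $730.55
Disability Insurance: 6% × $6,170.00 = $370.20
Total: $730.55 + $370.20 = $1,100.75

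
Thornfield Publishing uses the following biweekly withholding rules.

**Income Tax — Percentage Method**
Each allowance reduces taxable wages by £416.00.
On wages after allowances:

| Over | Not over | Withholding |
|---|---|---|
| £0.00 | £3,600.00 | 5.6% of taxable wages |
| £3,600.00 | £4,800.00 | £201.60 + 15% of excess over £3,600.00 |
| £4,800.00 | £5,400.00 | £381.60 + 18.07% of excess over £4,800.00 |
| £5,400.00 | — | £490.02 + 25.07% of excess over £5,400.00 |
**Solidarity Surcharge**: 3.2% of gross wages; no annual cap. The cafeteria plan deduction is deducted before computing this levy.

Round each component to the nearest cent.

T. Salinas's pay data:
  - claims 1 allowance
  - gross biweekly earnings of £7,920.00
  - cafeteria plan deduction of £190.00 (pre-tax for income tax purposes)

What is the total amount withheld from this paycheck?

£1,217.22

Income Tax: taxable = £7,920.00 − £190.00 − 1×£416.00 = £7,314.00
  £490.02 + 25.07% × (£7,314.00 − £5,400.00) = £490.02 + 25.07% × £1,914.00 = £969.86
Solidarity Surcharge: 3.2% × £7,730.00 = £247.36
Total: £969.86 + £247.36 = £1,217.22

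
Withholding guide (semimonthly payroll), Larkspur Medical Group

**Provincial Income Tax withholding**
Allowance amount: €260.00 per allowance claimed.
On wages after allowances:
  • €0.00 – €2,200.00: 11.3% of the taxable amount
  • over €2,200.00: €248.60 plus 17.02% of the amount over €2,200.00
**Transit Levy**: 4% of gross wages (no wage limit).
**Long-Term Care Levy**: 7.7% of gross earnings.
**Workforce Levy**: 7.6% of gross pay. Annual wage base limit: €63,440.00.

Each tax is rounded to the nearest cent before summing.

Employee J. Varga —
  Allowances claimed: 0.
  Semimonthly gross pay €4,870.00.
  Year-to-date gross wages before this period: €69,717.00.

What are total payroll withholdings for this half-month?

Provincial Income Tax: taxable = €4,870.00
  €248.60 + 17.02% × (€4,870.00 − €2,200.00) = €248.60 + 17.02% × €2,670.00 = €703.03
Transit Levy: 4% × €4,870.00 = €194.80
Long-Term Care Levy: 7.7% × €4,870.00 = €374.99
Workforce Levy: YTD €69,717.00 ≥ cap €63,440.00 → €0.00
Total: €703.03 + €194.80 + €374.99 + €0.00 = €1,272.82

€1,272.82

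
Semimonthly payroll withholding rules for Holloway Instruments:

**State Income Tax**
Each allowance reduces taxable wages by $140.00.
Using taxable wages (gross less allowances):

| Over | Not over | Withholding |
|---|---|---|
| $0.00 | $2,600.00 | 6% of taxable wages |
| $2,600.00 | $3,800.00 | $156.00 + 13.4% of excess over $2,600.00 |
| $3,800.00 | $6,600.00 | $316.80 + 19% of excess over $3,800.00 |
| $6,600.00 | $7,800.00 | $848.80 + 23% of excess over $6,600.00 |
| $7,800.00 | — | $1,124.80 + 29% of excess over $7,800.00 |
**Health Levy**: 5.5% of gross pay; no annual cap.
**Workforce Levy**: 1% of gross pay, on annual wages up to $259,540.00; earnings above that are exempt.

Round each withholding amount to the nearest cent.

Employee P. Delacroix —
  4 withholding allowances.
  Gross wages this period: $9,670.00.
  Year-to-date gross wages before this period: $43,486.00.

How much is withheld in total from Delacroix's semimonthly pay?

State Income Tax: taxable = $9,670.00 − 4×$140.00 = $9,110.00
  $1,124.80 + 29% × ($9,110.00 − $7,800.00) = $1,124.80 + 29% × $1,310.00 = $1,504.70
Health Levy: 5.5% × $9,670.00 = $531.85
Workforce Levy: 1% × $9,670.00 = $96.70
Total: $1,504.70 + $531.85 + $96.70 = $2,133.25

$2,133.25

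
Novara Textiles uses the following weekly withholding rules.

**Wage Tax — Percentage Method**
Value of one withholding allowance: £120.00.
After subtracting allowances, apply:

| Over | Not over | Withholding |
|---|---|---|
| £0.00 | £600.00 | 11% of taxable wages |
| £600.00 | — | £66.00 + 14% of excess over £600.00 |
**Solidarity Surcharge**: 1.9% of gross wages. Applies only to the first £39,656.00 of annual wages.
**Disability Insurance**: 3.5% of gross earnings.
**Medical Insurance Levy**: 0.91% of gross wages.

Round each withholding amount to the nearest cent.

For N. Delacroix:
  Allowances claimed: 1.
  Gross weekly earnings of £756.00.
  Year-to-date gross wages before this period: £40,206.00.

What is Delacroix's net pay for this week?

£651.62

Wage Tax: taxable = £756.00 − 1×£120.00 = £636.00
  £66.00 + 14% × (£636.00 − £600.00) = £66.00 + 14% × £36.00 = £71.04
Solidarity Surcharge: YTD £40,206.00 ≥ cap £39,656.00 → £0.00
Disability Insurance: 3.5% × £756.00 = £26.46
Medical Insurance Levy: 0.91% × £756.00 = £6.88
Total withheld: £71.04 + £0.00 + £26.46 + £6.88 = £104.38
Net pay: £756.00 − £104.38 = £651.62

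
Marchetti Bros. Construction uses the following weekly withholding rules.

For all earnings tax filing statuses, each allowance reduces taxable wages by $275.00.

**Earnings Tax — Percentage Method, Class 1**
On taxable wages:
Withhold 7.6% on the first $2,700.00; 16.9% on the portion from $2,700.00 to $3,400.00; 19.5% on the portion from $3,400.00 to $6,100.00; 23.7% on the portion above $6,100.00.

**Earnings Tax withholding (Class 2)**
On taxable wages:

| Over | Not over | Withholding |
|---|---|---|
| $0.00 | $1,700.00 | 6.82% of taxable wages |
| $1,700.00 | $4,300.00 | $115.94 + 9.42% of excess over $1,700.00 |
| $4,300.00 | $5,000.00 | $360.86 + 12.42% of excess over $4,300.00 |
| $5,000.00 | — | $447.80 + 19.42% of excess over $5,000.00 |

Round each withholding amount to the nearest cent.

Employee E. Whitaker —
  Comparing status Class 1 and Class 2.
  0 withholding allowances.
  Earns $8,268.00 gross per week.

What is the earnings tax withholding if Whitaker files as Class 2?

Earnings Tax (Class 2): taxable = $8,268.00
  $447.80 + 19.42% × ($8,268.00 − $5,000.00) = $447.80 + 19.42% × $3,268.00 = $1,082.45

$1,082.45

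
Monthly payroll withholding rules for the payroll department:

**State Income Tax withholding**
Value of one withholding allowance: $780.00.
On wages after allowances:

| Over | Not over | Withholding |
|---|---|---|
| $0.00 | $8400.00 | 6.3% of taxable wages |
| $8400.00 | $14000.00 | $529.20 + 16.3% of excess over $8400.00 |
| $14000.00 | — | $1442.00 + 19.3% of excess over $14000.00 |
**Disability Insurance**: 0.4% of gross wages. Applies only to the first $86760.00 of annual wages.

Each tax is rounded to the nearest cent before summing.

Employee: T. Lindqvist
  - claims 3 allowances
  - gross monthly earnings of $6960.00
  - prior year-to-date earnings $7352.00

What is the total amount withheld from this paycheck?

$318.90

State Income Tax: taxable = $6960.00 − 3×$780.00 = $4620.00
  6.3% × $4620.00 = $291.06
Disability Insurance: 0.4% × $6960.00 = $27.84
Total: $291.06 + $27.84 = $318.90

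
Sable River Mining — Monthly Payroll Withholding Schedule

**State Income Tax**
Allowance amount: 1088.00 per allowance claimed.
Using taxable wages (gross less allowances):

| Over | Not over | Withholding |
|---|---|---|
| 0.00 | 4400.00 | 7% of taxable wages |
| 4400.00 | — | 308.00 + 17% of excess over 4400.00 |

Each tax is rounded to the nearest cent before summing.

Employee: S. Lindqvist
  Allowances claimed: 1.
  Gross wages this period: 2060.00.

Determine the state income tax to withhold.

State Income Tax: taxable = 2060.00 − 1×1088.00 = 972.00
  7% × 972.00 = 68.04

68.04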